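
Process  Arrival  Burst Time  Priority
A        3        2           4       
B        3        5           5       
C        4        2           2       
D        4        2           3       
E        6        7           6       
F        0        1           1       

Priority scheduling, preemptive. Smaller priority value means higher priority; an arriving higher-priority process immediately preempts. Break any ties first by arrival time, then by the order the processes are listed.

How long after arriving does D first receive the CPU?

Timeline: | F 0-1 | idle 1-3 | A 3-4 | C 4-6 | D 6-8 | A 8-9 | B 9-14 | E 14-21 |
Completion: A=9  B=14  C=6  D=8  E=21  F=1
Response(D) = first start − arrival = 6 − 4 = 2

2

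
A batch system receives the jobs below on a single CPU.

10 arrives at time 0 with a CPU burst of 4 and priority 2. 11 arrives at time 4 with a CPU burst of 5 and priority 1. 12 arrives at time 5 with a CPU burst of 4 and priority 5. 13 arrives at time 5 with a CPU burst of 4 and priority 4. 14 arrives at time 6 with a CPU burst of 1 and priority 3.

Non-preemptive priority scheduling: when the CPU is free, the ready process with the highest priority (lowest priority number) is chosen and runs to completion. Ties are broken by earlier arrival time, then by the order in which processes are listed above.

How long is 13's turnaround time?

9

Schedule: | 10 0-4 | 11 4-9 | 14 9-10 | 13 10-14 | 12 14-18 |
Completion: 10=4  11=9  12=18  13=14  14=10
Turnaround(13) = completion − arrival = 14 − 5 = 9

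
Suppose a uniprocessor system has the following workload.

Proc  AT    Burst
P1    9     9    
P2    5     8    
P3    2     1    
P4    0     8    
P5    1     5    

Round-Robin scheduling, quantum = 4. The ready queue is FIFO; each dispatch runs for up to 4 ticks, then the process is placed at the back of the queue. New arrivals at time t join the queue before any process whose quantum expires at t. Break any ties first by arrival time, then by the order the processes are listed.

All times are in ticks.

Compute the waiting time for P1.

13

Gantt: | P4 0-4 | P5 4-8 | P3 8-9 | P4 9-13 | P2 13-17 | P5 17-18 | P1 18-22 | P2 22-26 | P1 26-31 |
Completion: P1=31  P2=26  P3=9  P4=13  P5=18
Turnaround (C−A): P1=22  P2=21  P3=7  P4=13  P5=17
Waiting(P1) = turnaround − burst = 22 − 9 = 13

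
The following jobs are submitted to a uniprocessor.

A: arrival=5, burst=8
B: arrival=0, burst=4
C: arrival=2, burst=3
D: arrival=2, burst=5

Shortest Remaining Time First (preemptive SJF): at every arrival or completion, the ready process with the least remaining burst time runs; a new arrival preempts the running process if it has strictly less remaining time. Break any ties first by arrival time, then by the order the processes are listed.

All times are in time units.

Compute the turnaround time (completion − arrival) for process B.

Schedule: | B 0-4 | C 4-7 | D 7-12 | A 12-20 |
Completion: A=20  B=4  C=7  D=12
Turnaround (C−A): A=15  B=4  C=5  D=10
Turnaround(B) = completion − arrival = 4 − 0 = 4

4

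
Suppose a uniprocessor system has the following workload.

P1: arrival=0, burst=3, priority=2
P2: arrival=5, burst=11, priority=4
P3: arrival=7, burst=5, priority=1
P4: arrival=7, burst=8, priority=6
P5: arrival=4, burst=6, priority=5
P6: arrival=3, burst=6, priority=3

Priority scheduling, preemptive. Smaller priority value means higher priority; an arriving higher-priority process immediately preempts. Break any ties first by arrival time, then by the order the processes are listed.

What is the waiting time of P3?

0

Gantt: | P1 0-3 | P6 3-7 | P3 7-12 | P6 12-14 | P2 14-25 | P5 25-31 | P4 31-39 |
Completion: P1=3  P2=25  P3=12  P4=39  P5=31  P6=14
Turnaround (C−A): P1=3  P2=20  P3=5  P4=32  P5=27  P6=11
Waiting(P3) = turnaround − burst = 5 − 5 = 0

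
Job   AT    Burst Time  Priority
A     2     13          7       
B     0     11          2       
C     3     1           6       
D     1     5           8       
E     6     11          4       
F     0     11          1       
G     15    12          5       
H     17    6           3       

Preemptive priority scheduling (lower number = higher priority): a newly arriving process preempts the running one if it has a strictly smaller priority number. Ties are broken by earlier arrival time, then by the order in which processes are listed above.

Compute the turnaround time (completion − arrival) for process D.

Schedule: | F 0-11 | B 11-22 | H 22-28 | E 28-39 | G 39-51 | C 51-52 | A 52-65 | D 65-70 |
Completion: A=65  B=22  C=52  D=70  E=39  F=11  G=51  H=28
Turnaround (C−A): A=63  B=22  C=49  D=69  E=33  F=11  G=36  H=11
Turnaround(D) = completion − arrival = 70 − 1 = 69

69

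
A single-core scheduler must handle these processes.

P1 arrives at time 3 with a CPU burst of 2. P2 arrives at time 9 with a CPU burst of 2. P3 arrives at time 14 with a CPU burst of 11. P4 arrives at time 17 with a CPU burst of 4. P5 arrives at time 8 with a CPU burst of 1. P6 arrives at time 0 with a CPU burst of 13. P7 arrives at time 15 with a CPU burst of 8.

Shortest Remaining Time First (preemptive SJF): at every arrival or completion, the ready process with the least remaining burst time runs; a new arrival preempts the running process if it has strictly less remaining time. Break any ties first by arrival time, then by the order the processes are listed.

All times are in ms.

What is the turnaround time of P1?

Schedule: | P6 0-3 | P1 3-5 | P6 5-8 | P5 8-9 | P2 9-11 | P6 11-18 | P4 18-22 | P7 22-30 | P3 30-41 |
Completion: P1=5  P2=11  P3=41  P4=22  P5=9  P6=18  P7=30
Turnaround (C−A): P1=2  P2=2  P3=27  P4=5  P5=1  P6=18  P7=15
Turnaround(P1) = completion − arrival = 5 − 3 = 2

2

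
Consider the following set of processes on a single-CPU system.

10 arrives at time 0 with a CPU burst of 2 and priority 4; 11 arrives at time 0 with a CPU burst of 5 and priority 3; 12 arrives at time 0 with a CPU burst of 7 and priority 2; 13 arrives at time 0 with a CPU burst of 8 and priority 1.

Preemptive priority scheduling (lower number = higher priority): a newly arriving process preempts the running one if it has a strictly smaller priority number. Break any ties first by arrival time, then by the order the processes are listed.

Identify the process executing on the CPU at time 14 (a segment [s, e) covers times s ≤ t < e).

Timeline: | 13 0-8 | 12 8-15 | 11 15-20 | 10 20-22 |
Completion: 10=22  11=20  12=15  13=8
Turnaround (C−A): 10=22  11=20  12=15  13=8

12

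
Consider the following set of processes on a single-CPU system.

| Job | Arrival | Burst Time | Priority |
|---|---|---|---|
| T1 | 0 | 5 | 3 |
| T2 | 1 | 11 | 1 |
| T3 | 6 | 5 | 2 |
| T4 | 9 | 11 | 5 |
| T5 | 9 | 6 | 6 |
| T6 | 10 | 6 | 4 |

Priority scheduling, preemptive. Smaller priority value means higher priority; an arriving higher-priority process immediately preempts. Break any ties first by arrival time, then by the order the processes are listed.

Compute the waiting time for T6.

Timeline: | T1 0-1 | T2 1-12 | T3 12-17 | T1 17-21 | T6 21-27 | T4 27-38 | T5 38-44 |
Completion: T1=21  T2=12  T3=17  T4=38  T5=44  T6=27
Turnaround (C−A): T1=21  T2=11  T3=11  T4=29  T5=35  T6=17
Waiting(T6) = turnaround − burst = 17 − 6 = 11

11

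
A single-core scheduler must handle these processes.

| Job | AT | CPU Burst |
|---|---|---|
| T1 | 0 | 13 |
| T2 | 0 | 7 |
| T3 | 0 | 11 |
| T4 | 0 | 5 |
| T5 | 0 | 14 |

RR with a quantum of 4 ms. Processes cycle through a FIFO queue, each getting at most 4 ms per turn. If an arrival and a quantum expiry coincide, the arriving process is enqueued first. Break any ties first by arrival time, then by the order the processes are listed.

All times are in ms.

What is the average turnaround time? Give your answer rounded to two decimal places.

Schedule: | T1 0-4 | T2 4-8 | T3 8-12 | T4 12-16 | T5 16-20 | T1 20-24 | T2 24-27 | T3 27-31 | T4 31-32 | T5 32-36 | T1 36-40 | T3 40-43 | T5 43-47 | T1 47-48 | T5 48-50 |
Completion: T1=48  T2=27  T3=43  T4=32  T5=50
Turnaround times: T1=48, T2=27, T3=43, T4=32, T5=50
Average turnaround = (48+27+43+32+50) / 5 = 200/5 = 40.00

40.00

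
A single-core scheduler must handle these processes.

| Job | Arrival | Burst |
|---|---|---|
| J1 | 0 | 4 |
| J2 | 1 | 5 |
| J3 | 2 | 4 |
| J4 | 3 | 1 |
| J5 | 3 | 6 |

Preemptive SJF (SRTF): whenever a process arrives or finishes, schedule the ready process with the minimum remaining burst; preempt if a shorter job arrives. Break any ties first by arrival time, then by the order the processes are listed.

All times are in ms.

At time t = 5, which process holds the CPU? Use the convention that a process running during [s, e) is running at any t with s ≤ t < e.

Timeline: | J1 0-4 | J4 4-5 | J3 5-9 | J2 9-14 | J5 14-20 |
Completion: J1=4  J2=14  J3=9  J4=5  J5=20
Turnaround (C−A): J1=4  J2=13  J3=7  J4=2  J5=17

J3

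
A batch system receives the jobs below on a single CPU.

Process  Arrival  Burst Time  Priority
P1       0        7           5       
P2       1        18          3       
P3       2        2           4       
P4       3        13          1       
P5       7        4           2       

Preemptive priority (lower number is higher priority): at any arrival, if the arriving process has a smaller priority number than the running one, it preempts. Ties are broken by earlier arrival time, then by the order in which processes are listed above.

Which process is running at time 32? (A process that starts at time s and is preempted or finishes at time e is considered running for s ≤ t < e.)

P2

Timeline: | P1 0-1 | P2 1-3 | P4 3-16 | P5 16-20 | P2 20-36 | P3 36-38 | P1 38-44 |
Completion: P1=44  P2=36  P3=38  P4=16  P5=20
Turnaround (C−A): P1=44  P2=35  P3=36  P4=13  P5=13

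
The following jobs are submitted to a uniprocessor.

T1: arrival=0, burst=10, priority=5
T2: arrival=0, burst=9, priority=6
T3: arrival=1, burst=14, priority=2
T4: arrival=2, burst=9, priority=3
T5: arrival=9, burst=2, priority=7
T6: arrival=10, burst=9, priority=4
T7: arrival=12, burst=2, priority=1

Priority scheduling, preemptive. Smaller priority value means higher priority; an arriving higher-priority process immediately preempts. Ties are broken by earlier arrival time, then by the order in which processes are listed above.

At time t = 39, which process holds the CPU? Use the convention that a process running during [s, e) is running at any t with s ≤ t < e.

Timeline: | T1 0-1 | T3 1-12 | T7 12-14 | T3 14-17 | T4 17-26 | T6 26-35 | T1 35-44 | T2 44-53 | T5 53-55 |
Completion: T1=44  T2=53  T3=17  T4=26  T5=55  T6=35  T7=14
Turnaround (C−A): T1=44  T2=53  T3=16  T4=24  T5=46  T6=25  T7=2

T1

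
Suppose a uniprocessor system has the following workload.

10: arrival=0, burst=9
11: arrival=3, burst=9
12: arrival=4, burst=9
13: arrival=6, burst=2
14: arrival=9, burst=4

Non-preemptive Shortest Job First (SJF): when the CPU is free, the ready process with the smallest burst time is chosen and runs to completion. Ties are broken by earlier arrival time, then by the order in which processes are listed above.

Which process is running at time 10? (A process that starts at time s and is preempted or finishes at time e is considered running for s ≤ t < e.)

13

Gantt: | 10 0-9 | 13 9-11 | 14 11-15 | 11 15-24 | 12 24-33 |
Completion: 10=9  11=24  12=33  13=11  14=15
Turnaround (C−A): 10=9  11=21  12=29  13=5  14=6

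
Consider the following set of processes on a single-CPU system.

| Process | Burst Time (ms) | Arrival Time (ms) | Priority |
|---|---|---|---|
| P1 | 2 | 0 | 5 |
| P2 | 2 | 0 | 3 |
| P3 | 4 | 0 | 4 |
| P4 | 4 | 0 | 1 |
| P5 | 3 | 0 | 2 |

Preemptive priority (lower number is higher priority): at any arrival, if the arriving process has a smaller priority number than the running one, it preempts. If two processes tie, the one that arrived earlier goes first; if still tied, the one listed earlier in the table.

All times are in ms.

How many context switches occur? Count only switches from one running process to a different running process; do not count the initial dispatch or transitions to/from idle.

Schedule: | P4 0-4 | P5 4-7 | P2 7-9 | P3 9-13 | P1 13-15 |
Completion: P1=15  P2=9  P3=13  P4=4  P5=7

4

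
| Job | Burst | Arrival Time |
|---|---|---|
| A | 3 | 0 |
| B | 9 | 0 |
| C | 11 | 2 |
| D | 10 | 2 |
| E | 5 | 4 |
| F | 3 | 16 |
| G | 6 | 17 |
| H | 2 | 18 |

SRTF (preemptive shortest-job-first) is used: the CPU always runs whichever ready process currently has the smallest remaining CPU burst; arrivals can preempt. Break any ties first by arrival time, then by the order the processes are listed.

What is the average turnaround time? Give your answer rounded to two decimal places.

Timeline: | A 0-3 | B 3-4 | E 4-9 | B 9-17 | F 17-20 | H 20-22 | G 22-28 | D 28-38 | C 38-49 |
Completion: A=3  B=17  C=49  D=38  E=9  F=20  G=28  H=22
Turnaround (C−A): A=3  B=17  C=47  D=36  E=5  F=4  G=11  H=4
Turnaround times: A=3, B=17, C=47, D=36, E=5, F=4, G=11, H=4
Average turnaround = (3+17+47+36+5+4+11+4) / 8 = 127/8 = 15.88

15.88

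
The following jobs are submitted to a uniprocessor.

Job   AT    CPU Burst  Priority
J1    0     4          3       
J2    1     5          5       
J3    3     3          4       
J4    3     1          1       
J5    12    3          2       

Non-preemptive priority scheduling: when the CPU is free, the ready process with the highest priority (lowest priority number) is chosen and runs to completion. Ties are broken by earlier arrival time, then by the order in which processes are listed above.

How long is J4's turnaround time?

2

Timeline: | J1 0-4 | J4 4-5 | J3 5-8 | J2 8-13 | J5 13-16 |
Completion: J1=4  J2=13  J3=8  J4=5  J5=16
Turnaround (C−A): J1=4  J2=12  J3=5  J4=2  J5=4
Turnaround(J4) = completion − arrival = 5 − 3 = 2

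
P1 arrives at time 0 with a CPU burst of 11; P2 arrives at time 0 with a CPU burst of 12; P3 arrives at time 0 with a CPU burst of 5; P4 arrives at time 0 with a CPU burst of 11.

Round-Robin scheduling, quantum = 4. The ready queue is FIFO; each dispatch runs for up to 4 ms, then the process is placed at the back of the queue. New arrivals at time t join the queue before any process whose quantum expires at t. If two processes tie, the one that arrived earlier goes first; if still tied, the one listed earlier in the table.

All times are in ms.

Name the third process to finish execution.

P2

Timeline: | P1 0-4 | P2 4-8 | P3 8-12 | P4 12-16 | P1 16-20 | P2 20-24 | P3 24-25 | P4 25-29 | P1 29-32 | P2 32-36 | P4 36-39 |
Completion: P1=32  P2=36  P3=25  P4=39
Turnaround (C−A): P1=32  P2=36  P3=25  P4=39
Finish order: P3 → P1 → P2 → P4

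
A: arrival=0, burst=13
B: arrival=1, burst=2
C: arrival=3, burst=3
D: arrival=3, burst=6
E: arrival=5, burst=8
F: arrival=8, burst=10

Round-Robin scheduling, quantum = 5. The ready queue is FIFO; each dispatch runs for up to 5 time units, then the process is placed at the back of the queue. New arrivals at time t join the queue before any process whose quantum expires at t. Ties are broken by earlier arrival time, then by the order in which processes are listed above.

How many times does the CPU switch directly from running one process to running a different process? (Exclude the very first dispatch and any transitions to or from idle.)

Gantt: | A 0-5 | B 5-7 | C 7-10 | D 10-15 | E 15-20 | A 20-25 | F 25-30 | D 30-31 | E 31-34 | A 34-37 | F 37-42 |
Completion: A=37  B=7  C=10  D=31  E=34  F=42
Turnaround (C−A): A=37  B=6  C=7  D=28  E=29  F=34

10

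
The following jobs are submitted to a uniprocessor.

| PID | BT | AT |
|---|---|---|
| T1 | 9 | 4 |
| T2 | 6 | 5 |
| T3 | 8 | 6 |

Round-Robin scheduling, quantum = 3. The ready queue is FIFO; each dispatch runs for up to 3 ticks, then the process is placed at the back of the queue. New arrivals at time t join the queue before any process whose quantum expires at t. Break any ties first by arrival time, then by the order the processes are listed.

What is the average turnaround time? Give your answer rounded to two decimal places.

Schedule: | idle 0-4 | T1 4-7 | T2 7-10 | T3 10-13 | T1 13-16 | T2 16-19 | T3 19-22 | T1 22-25 | T3 25-27 |
Completion: T1=25  T2=19  T3=27
Turnaround (C−A): T1=21  T2=14  T3=21
Turnaround times: T1=21, T2=14, T3=21
Average turnaround = (21+14+21) / 3 = 56/3 = 18.67

18.67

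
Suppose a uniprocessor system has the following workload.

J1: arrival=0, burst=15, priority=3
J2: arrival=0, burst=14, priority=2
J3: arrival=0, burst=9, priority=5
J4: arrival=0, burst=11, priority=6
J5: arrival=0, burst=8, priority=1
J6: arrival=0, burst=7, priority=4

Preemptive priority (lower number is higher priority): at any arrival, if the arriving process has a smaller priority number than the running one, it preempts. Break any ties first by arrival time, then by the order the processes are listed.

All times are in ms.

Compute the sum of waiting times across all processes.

164

Gantt: | J5 0-8 | J2 8-22 | J1 22-37 | J6 37-44 | J3 44-53 | J4 53-64 |
Completion: J1=37  J2=22  J3=53  J4=64  J5=8  J6=44
Waiting = turnaround − burst: J1=22, J2=8, J3=44, J4=53, J5=0, J6=37
Total waiting = 22 + 8 + 44 + 53 + 0 + 37 = 164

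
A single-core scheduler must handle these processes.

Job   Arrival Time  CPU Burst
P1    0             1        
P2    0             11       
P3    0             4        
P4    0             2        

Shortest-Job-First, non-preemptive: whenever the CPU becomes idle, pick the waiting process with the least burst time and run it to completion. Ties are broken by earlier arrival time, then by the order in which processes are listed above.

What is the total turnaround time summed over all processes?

29

Schedule: | P1 0-1 | P4 1-3 | P3 3-7 | P2 7-18 |
Completion: P1=1  P2=18  P3=7  P4=3
Turnaround (C−A): P1=1  P2=18  P3=7  P4=3
Turnaround = completion − arrival: P1=1, P2=18, P3=7, P4=3
Total turnaround = 1 + 18 + 7 + 3 = 29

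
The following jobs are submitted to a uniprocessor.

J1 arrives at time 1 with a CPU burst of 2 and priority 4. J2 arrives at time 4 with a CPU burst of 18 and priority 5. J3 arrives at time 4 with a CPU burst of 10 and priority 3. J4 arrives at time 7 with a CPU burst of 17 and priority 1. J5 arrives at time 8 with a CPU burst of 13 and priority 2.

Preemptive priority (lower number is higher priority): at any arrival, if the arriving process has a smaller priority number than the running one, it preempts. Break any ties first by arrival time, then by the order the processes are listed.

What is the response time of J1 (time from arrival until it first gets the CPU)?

0

Schedule: | idle 0-1 | J1 1-3 | idle 3-4 | J3 4-7 | J4 7-24 | J5 24-37 | J3 37-44 | J2 44-62 |
Completion: J1=3  J2=62  J3=44  J4=24  J5=37
Turnaround (C−A): J1=2  J2=58  J3=40  J4=17  J5=29
Response(J1) = first start − arrival = 1 − 1 = 0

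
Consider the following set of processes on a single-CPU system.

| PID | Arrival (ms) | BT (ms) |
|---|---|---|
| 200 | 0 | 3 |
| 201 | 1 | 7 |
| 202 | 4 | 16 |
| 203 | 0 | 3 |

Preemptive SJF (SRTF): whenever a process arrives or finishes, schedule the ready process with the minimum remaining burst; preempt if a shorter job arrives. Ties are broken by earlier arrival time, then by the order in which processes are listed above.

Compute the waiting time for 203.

3

Gantt: | 200 0-3 | 203 3-6 | 201 6-13 | 202 13-29 |
Completion: 200=3  201=13  202=29  203=6
Turnaround (C−A): 200=3  201=12  202=25  203=6
Waiting(203) = turnaround − burst = 6 − 3 = 3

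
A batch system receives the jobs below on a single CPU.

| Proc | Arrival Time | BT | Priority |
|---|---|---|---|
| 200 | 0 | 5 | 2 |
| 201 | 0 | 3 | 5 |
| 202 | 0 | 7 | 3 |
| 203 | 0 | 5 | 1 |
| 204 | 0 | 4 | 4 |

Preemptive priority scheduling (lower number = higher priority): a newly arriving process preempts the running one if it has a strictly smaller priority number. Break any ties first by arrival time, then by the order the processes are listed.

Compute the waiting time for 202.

10

Gantt: | 203 0-5 | 200 5-10 | 202 10-17 | 204 17-21 | 201 21-24 |
Completion: 200=10  201=24  202=17  203=5  204=21
Turnaround (C−A): 200=10  201=24  202=17  203=5  204=21
Waiting(202) = turnaround − burst = 17 − 7 = 10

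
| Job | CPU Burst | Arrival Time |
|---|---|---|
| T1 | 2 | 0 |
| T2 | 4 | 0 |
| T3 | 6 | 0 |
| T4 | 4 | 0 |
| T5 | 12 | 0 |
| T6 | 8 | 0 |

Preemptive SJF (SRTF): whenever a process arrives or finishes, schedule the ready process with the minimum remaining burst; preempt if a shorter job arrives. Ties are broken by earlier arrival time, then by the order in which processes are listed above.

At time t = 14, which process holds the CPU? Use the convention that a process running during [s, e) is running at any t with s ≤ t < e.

Gantt: | T1 0-2 | T2 2-6 | T4 6-10 | T3 10-16 | T6 16-24 | T5 24-36 |
Completion: T1=2  T2=6  T3=16  T4=10  T5=36  T6=24
Turnaround (C−A): T1=2  T2=6  T3=16  T4=10  T5=36  T6=24

T3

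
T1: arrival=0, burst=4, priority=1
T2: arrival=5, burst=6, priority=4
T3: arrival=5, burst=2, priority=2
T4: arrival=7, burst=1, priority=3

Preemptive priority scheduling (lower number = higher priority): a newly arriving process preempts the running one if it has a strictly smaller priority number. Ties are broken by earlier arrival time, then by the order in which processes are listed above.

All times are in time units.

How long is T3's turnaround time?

2

Gantt: | T1 0-4 | idle 4-5 | T3 5-7 | T4 7-8 | T2 8-14 |
Completion: T1=4  T2=14  T3=7  T4=8
Turnaround (C−A): T1=4  T2=9  T3=2  T4=1
Turnaround(T3) = completion − arrival = 7 − 5 = 2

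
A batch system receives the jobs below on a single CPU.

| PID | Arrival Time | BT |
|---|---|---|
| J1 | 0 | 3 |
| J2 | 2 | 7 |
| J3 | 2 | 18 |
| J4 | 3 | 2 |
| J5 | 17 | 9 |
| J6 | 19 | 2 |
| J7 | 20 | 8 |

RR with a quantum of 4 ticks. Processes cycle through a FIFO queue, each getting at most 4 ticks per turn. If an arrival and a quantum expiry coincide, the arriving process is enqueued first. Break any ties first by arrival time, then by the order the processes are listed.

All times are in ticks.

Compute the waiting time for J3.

29

Gantt: | J1 0-3 | J2 3-7 | J3 7-11 | J4 11-13 | J2 13-16 | J3 16-20 | J5 20-24 | J6 24-26 | J7 26-30 | J3 30-34 | J5 34-38 | J7 38-42 | J3 42-46 | J5 46-47 | J3 47-49 |
Completion: J1=3  J2=16  J3=49  J4=13  J5=47  J6=26  J7=42
Turnaround (C−A): J1=3  J2=14  J3=47  J4=10  J5=30  J6=7  J7=22
Waiting(J3) = turnaround − burst = 47 − 18 = 29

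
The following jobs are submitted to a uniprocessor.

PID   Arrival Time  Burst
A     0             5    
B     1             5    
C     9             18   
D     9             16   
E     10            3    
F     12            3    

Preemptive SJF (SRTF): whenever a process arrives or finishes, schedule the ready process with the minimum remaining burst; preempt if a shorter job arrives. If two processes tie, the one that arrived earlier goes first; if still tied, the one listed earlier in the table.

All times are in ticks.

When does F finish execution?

16

Gantt: | A 0-5 | B 5-10 | E 10-13 | F 13-16 | D 16-32 | C 32-50 |
Completion: A=5  B=10  C=50  D=32  E=13  F=16
Turnaround (C−A): A=5  B=9  C=41  D=23  E=3  F=4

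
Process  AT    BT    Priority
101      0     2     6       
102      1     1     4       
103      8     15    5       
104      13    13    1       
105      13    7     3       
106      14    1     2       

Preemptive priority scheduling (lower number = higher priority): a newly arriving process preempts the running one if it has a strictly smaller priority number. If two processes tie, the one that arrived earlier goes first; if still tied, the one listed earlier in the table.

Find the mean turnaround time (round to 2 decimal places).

Gantt: | 101 0-1 | 102 1-2 | 101 2-3 | idle 3-8 | 103 8-13 | 104 13-26 | 106 26-27 | 105 27-34 | 103 34-44 |
Completion: 101=3  102=2  103=44  104=26  105=34  106=27
Turnaround (C−A): 101=3  102=1  103=36  104=13  105=21  106=13
Turnaround times: 101=3, 102=1, 103=36, 104=13, 105=21, 106=13
Average turnaround = (3+1+36+13+21+13) / 6 = 87/6 = 14.50

14.50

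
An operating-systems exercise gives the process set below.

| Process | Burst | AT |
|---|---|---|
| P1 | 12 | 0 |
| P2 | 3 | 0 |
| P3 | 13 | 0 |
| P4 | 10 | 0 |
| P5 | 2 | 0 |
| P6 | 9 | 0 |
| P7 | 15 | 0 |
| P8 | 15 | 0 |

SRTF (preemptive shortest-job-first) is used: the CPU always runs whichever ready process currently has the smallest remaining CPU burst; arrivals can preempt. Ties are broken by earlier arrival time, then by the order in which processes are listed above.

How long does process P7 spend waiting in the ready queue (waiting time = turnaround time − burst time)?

Gantt: | P5 0-2 | P2 2-5 | P6 5-14 | P4 14-24 | P1 24-36 | P3 36-49 | P7 49-64 | P8 64-79 |
Completion: P1=36  P2=5  P3=49  P4=24  P5=2  P6=14  P7=64  P8=79
Turnaround (C−A): P1=36  P2=5  P3=49  P4=24  P5=2  P6=14  P7=64  P8=79
Waiting(P7) = turnaround − burst = 64 − 15 = 49

49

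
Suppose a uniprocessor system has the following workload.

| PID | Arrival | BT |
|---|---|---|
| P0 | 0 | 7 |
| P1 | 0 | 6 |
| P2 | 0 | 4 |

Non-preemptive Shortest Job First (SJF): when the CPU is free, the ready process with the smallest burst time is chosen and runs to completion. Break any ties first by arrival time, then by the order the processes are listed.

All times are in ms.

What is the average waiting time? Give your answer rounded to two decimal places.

Schedule: | P2 0-4 | P1 4-10 | P0 10-17 |
Completion: P0=17  P1=10  P2=4
Turnaround (C−A): P0=17  P1=10  P2=4
Waiting times: P0=10, P1=4, P2=0
Average waiting = (10+4+0) / 3 = 14/3 = 4.67

4.67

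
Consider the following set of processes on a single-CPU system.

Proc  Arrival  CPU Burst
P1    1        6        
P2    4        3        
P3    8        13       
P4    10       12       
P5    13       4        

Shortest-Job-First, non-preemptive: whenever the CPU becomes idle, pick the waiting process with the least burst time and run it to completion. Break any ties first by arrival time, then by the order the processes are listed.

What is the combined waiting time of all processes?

Gantt: | idle 0-1 | P1 1-7 | P2 7-10 | P4 10-22 | P5 22-26 | P3 26-39 |
Completion: P1=7  P2=10  P3=39  P4=22  P5=26
Turnaround (C−A): P1=6  P2=6  P3=31  P4=12  P5=13
Waiting = turnaround − burst: P1=0, P2=3, P3=18, P4=0, P5=9
Total waiting = 0 + 3 + 18 + 0 + 9 = 30

30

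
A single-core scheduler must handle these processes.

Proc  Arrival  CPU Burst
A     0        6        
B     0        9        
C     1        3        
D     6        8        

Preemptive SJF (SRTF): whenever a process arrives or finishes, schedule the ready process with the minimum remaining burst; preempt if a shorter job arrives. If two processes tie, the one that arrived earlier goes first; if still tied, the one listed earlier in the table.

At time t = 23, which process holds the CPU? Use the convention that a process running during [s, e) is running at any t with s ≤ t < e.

Gantt: | A 0-1 | C 1-4 | A 4-9 | D 9-17 | B 17-26 |
Completion: A=9  B=26  C=4  D=17
Turnaround (C−A): A=9  B=26  C=3  D=11

B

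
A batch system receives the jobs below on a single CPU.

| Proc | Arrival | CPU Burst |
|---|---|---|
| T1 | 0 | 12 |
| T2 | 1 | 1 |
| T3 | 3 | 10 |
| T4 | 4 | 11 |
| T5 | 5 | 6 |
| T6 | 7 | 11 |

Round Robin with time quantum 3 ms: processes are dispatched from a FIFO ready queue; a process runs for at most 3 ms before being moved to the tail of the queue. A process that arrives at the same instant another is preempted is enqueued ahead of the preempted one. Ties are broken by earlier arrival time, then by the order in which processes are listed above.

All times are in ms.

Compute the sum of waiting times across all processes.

Schedule: | T1 0-3 | T2 3-4 | T3 4-7 | T1 7-10 | T4 10-13 | T5 13-16 | T6 16-19 | T3 19-22 | T1 22-25 | T4 25-28 | T5 28-31 | T6 31-34 | T3 34-37 | T1 37-40 | T4 40-43 | T6 43-46 | T3 46-47 | T4 47-49 | T6 49-51 |
Completion: T1=40  T2=4  T3=47  T4=49  T5=31  T6=51
Waiting = turnaround − burst: T1=28, T2=2, T3=34, T4=34, T5=20, T6=33
Total waiting = 28 + 2 + 34 + 34 + 20 + 33 = 151

151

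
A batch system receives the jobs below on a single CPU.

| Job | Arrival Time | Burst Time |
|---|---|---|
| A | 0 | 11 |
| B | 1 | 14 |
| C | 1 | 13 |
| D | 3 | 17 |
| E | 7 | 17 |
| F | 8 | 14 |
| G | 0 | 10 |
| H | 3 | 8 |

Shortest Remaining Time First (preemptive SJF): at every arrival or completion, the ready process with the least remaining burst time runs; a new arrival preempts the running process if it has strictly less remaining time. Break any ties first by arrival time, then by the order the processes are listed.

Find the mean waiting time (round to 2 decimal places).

Gantt: | G 0-10 | H 10-18 | A 18-29 | C 29-42 | B 42-56 | F 56-70 | D 70-87 | E 87-104 |
Completion: A=29  B=56  C=42  D=87  E=104  F=70  G=10  H=18
Turnaround (C−A): A=29  B=55  C=41  D=84  E=97  F=62  G=10  H=15
Waiting times: A=18, B=41, C=28, D=67, E=80, F=48, G=0, H=7
Average waiting = (18+41+28+67+80+48+0+7) / 8 = 289/8 = 36.13

36.13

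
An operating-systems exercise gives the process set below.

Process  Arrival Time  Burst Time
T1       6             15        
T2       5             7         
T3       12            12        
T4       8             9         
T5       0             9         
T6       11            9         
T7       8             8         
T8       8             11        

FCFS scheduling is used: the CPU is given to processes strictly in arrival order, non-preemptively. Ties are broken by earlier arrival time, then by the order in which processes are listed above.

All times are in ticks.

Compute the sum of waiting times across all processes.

213

Gantt: | T5 0-9 | T2 9-16 | T1 16-31 | T4 31-40 | T7 40-48 | T8 48-59 | T6 59-68 | T3 68-80 |
Completion: T1=31  T2=16  T3=80  T4=40  T5=9  T6=68  T7=48  T8=59
Waiting = turnaround − burst: T1=10, T2=4, T3=56, T4=23, T5=0, T6=48, T7=32, T8=40
Total waiting = 10 + 4 + 56 + 23 + 0 + 48 + 32 + 40 = 213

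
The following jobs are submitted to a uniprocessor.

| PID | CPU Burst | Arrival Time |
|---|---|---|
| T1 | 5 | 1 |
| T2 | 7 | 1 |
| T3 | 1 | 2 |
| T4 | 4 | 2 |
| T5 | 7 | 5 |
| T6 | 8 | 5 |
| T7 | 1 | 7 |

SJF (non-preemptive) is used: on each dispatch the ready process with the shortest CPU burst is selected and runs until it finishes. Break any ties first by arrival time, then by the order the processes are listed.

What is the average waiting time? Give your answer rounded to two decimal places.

Gantt: | idle 0-1 | T1 1-6 | T3 6-7 | T7 7-8 | T4 8-12 | T2 12-19 | T5 19-26 | T6 26-34 |
Completion: T1=6  T2=19  T3=7  T4=12  T5=26  T6=34  T7=8
Waiting times: T1=0, T2=11, T3=4, T4=6, T5=14, T6=21, T7=0
Average waiting = (0+11+4+6+14+21+0) / 7 = 56/7 = 8.00

8.00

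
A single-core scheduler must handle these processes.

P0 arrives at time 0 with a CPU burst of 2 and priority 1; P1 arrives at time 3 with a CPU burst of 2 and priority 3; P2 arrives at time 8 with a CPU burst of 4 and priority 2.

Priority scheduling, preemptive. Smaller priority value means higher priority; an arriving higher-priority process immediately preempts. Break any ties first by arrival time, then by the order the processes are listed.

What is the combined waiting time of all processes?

0

Schedule: | P0 0-2 | idle 2-3 | P1 3-5 | idle 5-8 | P2 8-12 |
Completion: P0=2  P1=5  P2=12
Waiting = turnaround − burst: P0=0, P1=0, P2=0
Total waiting = 0 + 0 + 0 = 0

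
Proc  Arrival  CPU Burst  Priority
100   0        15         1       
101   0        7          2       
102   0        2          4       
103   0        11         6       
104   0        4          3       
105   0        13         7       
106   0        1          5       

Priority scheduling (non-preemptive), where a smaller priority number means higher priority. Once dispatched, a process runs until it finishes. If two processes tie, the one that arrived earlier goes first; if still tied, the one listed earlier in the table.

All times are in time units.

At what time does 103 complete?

Gantt: | 100 0-15 | 101 15-22 | 104 22-26 | 102 26-28 | 106 28-29 | 103 29-40 | 105 40-53 |
Completion: 100=15  101=22  102=28  103=40  104=26  105=53  106=29
Turnaround (C−A): 100=15  101=22  102=28  103=40  104=26  105=53  106=29

40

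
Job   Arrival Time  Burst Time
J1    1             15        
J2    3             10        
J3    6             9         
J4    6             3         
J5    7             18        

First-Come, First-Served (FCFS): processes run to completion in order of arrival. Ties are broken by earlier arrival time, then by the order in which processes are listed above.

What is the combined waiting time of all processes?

93

Timeline: | idle 0-1 | J1 1-16 | J2 16-26 | J3 26-35 | J4 35-38 | J5 38-56 |
Completion: J1=16  J2=26  J3=35  J4=38  J5=56
Waiting = turnaround − burst: J1=0, J2=13, J3=20, J4=29, J5=31
Total waiting = 0 + 13 + 20 + 29 + 31 = 93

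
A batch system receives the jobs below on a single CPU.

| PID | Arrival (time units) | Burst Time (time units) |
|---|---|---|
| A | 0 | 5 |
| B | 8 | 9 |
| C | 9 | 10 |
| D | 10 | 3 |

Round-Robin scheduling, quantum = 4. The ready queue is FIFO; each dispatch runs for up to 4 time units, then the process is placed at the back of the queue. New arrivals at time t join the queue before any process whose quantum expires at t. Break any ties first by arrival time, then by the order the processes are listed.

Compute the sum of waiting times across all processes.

Timeline: | A 0-5 | idle 5-8 | B 8-12 | C 12-16 | D 16-19 | B 19-23 | C 23-27 | B 27-28 | C 28-30 |
Completion: A=5  B=28  C=30  D=19
Turnaround (C−A): A=5  B=20  C=21  D=9
Waiting = turnaround − burst: A=0, B=11, C=11, D=6
Total waiting = 0 + 11 + 11 + 6 = 28

28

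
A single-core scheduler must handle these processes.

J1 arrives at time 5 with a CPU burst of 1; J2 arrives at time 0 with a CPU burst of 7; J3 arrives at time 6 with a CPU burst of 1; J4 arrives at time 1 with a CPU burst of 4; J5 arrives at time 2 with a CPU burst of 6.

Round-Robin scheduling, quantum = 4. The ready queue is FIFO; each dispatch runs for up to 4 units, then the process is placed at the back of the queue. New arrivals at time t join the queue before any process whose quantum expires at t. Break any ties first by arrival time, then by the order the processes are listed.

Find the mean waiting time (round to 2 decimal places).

Gantt: | J2 0-4 | J4 4-8 | J5 8-12 | J2 12-15 | J1 15-16 | J3 16-17 | J5 17-19 |
Completion: J1=16  J2=15  J3=17  J4=8  J5=19
Turnaround (C−A): J1=11  J2=15  J3=11  J4=7  J5=17
Waiting times: J1=10, J2=8, J3=10, J4=3, J5=11
Average waiting = (10+8+10+3+11) / 5 = 42/5 = 8.40

8.40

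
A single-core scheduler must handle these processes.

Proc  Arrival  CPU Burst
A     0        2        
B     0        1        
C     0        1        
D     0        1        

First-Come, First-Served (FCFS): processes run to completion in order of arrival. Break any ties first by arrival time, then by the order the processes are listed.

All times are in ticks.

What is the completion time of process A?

Timeline: | A 0-2 | B 2-3 | C 3-4 | D 4-5 |
Completion: A=2  B=3  C=4  D=5

2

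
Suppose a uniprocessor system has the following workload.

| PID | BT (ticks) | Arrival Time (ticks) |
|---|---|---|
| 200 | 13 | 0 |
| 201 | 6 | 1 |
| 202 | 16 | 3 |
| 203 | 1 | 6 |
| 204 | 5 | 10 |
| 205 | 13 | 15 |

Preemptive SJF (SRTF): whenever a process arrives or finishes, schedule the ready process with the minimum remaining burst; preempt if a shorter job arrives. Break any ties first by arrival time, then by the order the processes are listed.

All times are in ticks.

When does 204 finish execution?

15

Gantt: | 200 0-1 | 201 1-7 | 203 7-8 | 200 8-10 | 204 10-15 | 200 15-25 | 205 25-38 | 202 38-54 |
Completion: 200=25  201=7  202=54  203=8  204=15  205=38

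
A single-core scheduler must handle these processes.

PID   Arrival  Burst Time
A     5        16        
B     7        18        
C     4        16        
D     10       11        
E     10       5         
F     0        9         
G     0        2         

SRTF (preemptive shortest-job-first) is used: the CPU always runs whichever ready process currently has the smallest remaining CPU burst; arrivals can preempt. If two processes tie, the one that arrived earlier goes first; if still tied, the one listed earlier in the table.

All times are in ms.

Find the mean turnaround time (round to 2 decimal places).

28.43

Schedule: | G 0-2 | F 2-11 | E 11-16 | D 16-27 | C 27-43 | A 43-59 | B 59-77 |
Completion: A=59  B=77  C=43  D=27  E=16  F=11  G=2
Turnaround times: A=54, B=70, C=39, D=17, E=6, F=11, G=2
Average turnaround = (54+70+39+17+6+11+2) / 7 = 199/7 = 28.43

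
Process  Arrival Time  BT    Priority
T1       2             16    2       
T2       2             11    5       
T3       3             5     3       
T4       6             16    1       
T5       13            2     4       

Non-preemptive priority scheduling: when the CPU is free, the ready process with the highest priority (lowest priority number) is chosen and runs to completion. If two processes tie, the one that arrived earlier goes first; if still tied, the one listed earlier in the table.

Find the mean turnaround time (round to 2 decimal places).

Gantt: | idle 0-2 | T1 2-18 | T4 18-34 | T3 34-39 | T5 39-41 | T2 41-52 |
Completion: T1=18  T2=52  T3=39  T4=34  T5=41
Turnaround times: T1=16, T2=50, T3=36, T4=28, T5=28
Average turnaround = (16+50+36+28+28) / 5 = 158/5 = 31.60

31.60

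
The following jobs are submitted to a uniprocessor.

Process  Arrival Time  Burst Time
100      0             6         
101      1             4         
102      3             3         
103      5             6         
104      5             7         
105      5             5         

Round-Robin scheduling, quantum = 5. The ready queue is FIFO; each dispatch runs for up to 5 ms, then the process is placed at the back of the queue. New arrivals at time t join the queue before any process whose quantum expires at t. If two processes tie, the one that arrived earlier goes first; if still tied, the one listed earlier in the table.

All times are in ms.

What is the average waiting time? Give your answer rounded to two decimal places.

14.33

Timeline: | 100 0-5 | 101 5-9 | 102 9-12 | 103 12-17 | 104 17-22 | 105 22-27 | 100 27-28 | 103 28-29 | 104 29-31 |
Completion: 100=28  101=9  102=12  103=29  104=31  105=27
Waiting times: 100=22, 101=4, 102=6, 103=18, 104=19, 105=17
Average waiting = (22+4+6+18+19+17) / 6 = 86/6 = 14.33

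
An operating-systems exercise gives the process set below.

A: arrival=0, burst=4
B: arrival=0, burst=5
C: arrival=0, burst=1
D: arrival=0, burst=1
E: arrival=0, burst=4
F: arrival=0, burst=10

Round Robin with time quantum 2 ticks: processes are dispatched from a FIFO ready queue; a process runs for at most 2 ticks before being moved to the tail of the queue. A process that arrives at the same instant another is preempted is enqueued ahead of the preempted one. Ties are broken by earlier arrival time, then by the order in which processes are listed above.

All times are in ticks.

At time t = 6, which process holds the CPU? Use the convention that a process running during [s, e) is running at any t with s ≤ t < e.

E

Gantt: | A 0-2 | B 2-4 | C 4-5 | D 5-6 | E 6-8 | F 8-10 | A 10-12 | B 12-14 | E 14-16 | F 16-18 | B 18-19 | F 19-25 |
Completion: A=12  B=19  C=5  D=6  E=16  F=25
Turnaround (C−A): A=12  B=19  C=5  D=6  E=16  F=25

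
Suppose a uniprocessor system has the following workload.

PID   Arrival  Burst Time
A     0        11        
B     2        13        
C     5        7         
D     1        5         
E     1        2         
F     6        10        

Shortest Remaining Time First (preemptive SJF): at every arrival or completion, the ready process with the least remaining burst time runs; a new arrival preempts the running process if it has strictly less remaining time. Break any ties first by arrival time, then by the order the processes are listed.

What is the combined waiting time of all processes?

71

Timeline: | A 0-1 | E 1-3 | D 3-8 | C 8-15 | A 15-25 | F 25-35 | B 35-48 |
Completion: A=25  B=48  C=15  D=8  E=3  F=35
Turnaround (C−A): A=25  B=46  C=10  D=7  E=2  F=29
Waiting = turnaround − burst: A=14, B=33, C=3, D=2, E=0, F=19
Total waiting = 14 + 33 + 3 + 2 + 0 + 19 = 71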